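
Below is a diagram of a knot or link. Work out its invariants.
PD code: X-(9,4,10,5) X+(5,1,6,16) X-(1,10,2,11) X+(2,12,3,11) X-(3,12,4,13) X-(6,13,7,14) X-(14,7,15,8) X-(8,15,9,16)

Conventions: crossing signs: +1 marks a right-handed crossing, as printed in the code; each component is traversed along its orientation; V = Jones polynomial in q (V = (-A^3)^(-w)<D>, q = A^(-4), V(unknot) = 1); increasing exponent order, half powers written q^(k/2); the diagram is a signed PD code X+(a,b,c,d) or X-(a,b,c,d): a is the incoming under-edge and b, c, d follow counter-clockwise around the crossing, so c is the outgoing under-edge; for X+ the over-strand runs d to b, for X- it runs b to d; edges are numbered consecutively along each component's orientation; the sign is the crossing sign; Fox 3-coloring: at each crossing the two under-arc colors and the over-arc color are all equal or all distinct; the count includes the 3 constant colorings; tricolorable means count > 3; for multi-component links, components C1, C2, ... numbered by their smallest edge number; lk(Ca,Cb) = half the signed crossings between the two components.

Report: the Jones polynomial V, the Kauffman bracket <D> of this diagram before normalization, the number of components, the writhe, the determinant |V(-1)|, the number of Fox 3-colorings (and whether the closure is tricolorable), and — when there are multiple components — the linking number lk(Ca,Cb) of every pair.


Jones polynomial: V(q) = -q^-6 + q^-5 - q^-4 + 2q^-3 - q^-2 + q^-1
<D> = A^-8 - A^-4 + 2 - A^4 + A^8 - A^12; writhe -4
components 1, writhe -4 (8 crossings)
3-colorings: 3 of 3^8, det 7 — not tricolorable
note: w = -4 shifts under R1 moves; the (-A^3)^(4) factor cancels that in V


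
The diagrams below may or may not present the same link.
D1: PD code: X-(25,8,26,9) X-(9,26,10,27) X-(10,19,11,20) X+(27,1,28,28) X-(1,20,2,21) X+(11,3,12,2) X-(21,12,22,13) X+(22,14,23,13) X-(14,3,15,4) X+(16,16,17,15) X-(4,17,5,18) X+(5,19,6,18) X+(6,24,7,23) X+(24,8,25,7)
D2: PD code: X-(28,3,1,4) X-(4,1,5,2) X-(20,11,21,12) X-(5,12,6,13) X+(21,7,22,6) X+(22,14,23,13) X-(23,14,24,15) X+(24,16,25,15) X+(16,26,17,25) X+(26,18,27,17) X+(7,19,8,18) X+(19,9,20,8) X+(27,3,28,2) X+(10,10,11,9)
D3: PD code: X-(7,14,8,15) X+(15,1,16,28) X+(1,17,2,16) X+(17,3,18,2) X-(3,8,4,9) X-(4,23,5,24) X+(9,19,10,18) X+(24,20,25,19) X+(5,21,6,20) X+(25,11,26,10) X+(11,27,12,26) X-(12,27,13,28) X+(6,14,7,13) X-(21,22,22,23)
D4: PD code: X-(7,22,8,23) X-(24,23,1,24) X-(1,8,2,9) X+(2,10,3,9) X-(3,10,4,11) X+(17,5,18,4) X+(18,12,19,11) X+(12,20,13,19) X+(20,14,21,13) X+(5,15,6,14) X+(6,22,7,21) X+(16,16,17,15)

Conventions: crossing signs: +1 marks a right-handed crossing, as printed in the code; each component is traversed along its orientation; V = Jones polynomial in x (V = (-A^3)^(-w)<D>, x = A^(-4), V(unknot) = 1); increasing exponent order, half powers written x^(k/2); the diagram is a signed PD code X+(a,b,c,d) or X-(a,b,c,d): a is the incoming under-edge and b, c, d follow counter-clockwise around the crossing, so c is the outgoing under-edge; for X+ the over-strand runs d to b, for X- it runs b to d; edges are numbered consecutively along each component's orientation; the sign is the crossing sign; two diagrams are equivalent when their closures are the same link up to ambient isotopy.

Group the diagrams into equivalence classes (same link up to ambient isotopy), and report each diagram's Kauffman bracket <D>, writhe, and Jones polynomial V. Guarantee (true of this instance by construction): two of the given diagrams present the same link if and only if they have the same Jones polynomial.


equivalence classes: {D1} | {D2, D4} | {D3}
D1 (bracket 1; 14 crossings at w = 0): V = 1
D2 (bracket -A^-12 + A^-8 - A^-4 + 2 - A^4 + A^8; 14 crossings at w = +4): V = x - x^2 + 2x^3 - x^4 + x^5 - x^6
D3 (bracket -A^-16 + A^-12 - A^-8 + A^-4 + A^4; 14 crossings at w = +4): V = x^2 + x^4 - x^5 + x^6 - x^7
D4 (bracket -A^-12 + A^-8 - A^-4 + 2 - A^4 + A^8; 12 crossings at w = +4): V = x - x^2 + 2x^3 - x^4 + x^5 - x^6
observation: 3 classes among 4 diagrams; unequal V(x) rules out equality


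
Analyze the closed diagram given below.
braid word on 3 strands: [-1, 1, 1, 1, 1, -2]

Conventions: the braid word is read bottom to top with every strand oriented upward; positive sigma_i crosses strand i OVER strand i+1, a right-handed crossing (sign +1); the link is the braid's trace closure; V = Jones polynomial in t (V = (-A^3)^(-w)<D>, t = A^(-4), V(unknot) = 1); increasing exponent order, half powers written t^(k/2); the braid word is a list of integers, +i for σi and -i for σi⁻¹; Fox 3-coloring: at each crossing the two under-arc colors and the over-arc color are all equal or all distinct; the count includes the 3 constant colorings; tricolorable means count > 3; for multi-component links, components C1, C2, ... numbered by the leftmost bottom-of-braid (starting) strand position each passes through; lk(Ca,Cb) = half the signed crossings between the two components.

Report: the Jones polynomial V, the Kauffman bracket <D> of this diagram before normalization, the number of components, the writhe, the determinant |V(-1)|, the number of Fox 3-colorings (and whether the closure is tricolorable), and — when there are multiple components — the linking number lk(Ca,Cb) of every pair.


Jones polynomial: V(t) = t + t^3 - t^4
<D> = -A^-10 + A^-6 + A^2; writhe +2
components 1, writhe +2 (6 crossings)
3-colorings: 9 of 3^6, det 3 — tricolorable
note: V spans 3 powers of t: at least 3 crossings in any diagram


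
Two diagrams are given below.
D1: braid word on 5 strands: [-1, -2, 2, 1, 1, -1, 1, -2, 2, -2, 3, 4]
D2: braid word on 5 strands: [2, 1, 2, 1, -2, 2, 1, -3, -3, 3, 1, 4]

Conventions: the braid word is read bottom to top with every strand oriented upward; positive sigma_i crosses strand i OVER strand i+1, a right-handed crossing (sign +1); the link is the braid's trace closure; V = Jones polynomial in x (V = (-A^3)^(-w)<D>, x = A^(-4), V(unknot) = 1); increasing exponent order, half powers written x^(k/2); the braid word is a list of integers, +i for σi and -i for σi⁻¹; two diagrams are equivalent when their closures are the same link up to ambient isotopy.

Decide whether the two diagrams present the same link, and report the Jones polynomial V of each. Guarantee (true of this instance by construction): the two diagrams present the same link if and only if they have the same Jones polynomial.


equivalent: no
D1 (bracket A^6; 12 crossings at w = +2): V = 1
D2 (bracket -A^-10 + A^-6 - A^-2 + A^2 + A^10; 12 crossings at w = +6): V = x^2 + x^4 - x^5 + x^6 - x^7
key observation: V(x) takes 2 values over 2 diagrams, fixing the grouping


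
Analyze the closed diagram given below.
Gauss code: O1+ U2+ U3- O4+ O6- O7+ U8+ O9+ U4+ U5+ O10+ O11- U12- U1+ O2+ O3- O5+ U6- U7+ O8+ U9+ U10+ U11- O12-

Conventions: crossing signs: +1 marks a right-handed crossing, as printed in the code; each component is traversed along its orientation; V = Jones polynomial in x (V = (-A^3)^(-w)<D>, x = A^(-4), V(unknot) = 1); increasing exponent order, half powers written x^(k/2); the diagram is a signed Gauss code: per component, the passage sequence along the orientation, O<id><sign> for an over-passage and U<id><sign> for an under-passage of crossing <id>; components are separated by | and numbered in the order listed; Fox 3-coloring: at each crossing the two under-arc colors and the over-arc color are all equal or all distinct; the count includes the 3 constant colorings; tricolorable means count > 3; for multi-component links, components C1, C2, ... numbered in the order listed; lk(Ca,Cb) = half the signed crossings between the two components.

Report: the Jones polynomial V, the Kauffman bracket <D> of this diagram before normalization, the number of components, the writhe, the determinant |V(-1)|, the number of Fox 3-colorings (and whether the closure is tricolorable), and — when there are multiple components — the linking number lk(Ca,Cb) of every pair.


Jones polynomial: V(x) = x + x^3 - x^4
<D> = -A^-4 + 1 + A^8; writhe +4
components 1, writhe +4 (12 crossings)
3-colorings: 9 of 3^12, det 3 — tricolorable
note: w = +4 (over 12 crossings) is diagram-only; (-A^3)^(-4) removes it from V


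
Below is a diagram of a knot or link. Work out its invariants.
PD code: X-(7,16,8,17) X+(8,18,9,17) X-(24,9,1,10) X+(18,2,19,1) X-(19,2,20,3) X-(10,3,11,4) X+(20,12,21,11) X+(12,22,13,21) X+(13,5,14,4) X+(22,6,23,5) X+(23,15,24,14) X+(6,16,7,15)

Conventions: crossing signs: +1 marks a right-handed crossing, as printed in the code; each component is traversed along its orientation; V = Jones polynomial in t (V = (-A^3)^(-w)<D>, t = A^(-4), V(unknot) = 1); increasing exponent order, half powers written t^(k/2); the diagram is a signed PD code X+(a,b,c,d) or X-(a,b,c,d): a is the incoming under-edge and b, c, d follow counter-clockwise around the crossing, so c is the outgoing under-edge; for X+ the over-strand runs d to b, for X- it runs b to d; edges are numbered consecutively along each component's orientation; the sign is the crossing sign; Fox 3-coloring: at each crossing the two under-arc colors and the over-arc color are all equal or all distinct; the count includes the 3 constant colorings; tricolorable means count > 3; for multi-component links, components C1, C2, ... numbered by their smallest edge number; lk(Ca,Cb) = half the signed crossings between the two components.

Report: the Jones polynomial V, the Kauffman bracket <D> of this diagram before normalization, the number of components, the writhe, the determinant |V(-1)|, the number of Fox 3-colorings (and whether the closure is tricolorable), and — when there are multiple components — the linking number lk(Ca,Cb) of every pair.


V = t - t^2 + 2t^3 - t^4 + t^5 - t^6
<D> = -A^-12 + A^-8 - A^-4 + 2 - A^4 + A^8 (w = +4)
1 component over 12 crossings, w = +4
3 Fox colorings among 3^12, |V(-1)| = 7: not tricolorable
why: w = +4 shifts under R1 moves; the (-A^3)^(-4) factor cancels that in V


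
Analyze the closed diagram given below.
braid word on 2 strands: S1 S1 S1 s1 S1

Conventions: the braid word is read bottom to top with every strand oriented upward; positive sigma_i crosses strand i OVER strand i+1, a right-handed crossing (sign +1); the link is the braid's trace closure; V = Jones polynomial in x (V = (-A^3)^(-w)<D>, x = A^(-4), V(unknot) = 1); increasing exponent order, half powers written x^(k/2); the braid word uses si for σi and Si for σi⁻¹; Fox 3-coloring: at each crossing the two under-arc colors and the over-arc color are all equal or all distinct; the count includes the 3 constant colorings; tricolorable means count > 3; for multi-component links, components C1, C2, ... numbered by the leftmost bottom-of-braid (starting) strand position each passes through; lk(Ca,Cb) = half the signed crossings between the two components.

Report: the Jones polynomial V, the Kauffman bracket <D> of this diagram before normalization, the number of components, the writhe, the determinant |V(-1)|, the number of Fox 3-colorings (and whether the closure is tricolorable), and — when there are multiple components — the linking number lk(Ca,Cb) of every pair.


V(x) = -x^-4 + x^-3 + x^-1
bracket: -A^-5 - A^3 + A^7, w = -3
1 component, writhe -3, over 5 crossings
det 3, colorings 9 of 3^5 — tricolorable
observation: a (2,3) torus form — a single generator 3 times


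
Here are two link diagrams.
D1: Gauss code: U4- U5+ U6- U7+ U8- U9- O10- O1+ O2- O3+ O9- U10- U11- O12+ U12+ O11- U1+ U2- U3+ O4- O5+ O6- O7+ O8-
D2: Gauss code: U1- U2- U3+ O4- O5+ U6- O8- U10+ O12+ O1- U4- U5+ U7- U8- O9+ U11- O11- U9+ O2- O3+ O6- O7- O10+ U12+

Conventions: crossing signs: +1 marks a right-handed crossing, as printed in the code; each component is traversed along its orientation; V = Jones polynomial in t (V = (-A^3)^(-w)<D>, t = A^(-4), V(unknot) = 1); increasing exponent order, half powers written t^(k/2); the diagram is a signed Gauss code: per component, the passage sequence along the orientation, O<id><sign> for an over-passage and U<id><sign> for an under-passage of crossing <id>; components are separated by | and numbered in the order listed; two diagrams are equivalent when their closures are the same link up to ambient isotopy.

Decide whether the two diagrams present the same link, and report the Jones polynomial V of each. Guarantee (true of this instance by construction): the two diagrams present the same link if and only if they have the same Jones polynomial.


same link: yes
V(D1) = 1  [12 crossings, <D> = A^-6, w = -2]
D2 (bracket A^-6; 12 crossings at w = -2): V = 1
note: one V(t) for all 2 diagrams — one class (guaranteed)


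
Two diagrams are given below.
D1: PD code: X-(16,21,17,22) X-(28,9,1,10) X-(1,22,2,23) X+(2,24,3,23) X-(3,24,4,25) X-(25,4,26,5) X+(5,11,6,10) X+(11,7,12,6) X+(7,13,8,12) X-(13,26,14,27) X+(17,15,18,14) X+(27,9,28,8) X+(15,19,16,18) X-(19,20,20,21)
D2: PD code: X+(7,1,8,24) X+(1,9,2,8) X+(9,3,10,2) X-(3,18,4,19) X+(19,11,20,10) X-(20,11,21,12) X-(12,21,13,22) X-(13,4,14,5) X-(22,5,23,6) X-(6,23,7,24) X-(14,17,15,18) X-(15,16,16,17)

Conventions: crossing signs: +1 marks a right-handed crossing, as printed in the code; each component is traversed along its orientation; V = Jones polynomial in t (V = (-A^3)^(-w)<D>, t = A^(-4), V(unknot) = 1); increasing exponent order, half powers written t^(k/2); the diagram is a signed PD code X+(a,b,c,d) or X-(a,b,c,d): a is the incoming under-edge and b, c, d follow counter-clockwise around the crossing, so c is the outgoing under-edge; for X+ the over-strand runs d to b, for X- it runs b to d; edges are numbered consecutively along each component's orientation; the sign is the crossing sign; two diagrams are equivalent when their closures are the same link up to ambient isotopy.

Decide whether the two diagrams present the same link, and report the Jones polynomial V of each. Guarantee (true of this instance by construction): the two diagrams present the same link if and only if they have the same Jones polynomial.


same link: no
V(D1) = -t^-3 + t^-2 - t^-1 + 3 - t + t^2 - t^3  [14 crossings, <D> = -A^-12 + A^-8 - A^-4 + 3 - A^4 + A^8 - A^12, w = 0]
V(D2) = 1  (w -4, c 12, <D> = A^-12)
note: V(t) takes 2 values over 2 diagrams, fixing the grouping


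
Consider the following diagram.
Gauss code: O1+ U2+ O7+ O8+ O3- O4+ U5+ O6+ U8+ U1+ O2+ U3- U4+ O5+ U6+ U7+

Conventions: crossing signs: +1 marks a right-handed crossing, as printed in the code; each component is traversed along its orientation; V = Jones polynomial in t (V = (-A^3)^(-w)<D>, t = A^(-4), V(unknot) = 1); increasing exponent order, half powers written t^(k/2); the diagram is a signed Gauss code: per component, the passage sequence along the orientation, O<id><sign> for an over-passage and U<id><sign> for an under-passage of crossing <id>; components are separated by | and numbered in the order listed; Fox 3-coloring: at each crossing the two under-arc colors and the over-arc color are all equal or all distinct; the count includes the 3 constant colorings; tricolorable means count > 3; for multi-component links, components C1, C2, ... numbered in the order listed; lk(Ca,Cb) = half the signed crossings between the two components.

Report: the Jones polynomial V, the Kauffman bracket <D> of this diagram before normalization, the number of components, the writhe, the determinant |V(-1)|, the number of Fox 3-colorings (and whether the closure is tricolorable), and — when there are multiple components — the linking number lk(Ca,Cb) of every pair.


Jones polynomial: V(t) = t^2 + t^4 - t^5 + t^6 - t^7
<D> = -A^-10 + A^-6 - A^-2 + A^2 + A^10; writhe +6
components 1, writhe +6 (8 crossings)
3-colorings: 3 of 3^8, det 5 — not tricolorable
note: w = +6 (over 8 crossings) is diagram-only; (-A^3)^(-6) removes it from V


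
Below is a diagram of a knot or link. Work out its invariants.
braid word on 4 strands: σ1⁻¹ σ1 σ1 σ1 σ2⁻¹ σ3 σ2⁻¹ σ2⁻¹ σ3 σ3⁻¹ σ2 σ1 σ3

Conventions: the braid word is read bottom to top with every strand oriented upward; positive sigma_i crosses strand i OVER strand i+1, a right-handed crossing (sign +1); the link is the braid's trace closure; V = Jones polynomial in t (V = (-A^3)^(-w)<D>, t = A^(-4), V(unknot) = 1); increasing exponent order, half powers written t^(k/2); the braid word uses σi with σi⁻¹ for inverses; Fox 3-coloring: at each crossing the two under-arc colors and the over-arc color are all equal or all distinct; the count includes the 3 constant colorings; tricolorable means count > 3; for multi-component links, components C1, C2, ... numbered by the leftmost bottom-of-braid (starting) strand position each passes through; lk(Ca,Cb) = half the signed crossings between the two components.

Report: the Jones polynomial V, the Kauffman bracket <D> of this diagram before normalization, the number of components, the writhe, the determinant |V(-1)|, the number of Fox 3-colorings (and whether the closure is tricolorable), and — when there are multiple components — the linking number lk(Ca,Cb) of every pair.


V(t) = t^-1 - 1 + 2t - 3t^2 + 3t^3 - 2t^4 + 2t^5 - t^6
bracket: A^-15 - 2A^-11 + 2A^-7 - 3A^-3 + 3A - 2A^5 + A^9 - A^13, w = +3
1 component, writhe +3, over 13 crossings
det 15, colorings 9 of 3^13 — tricolorable
observation: the span of V is 7, forcing >= 7 crossings in any diagram


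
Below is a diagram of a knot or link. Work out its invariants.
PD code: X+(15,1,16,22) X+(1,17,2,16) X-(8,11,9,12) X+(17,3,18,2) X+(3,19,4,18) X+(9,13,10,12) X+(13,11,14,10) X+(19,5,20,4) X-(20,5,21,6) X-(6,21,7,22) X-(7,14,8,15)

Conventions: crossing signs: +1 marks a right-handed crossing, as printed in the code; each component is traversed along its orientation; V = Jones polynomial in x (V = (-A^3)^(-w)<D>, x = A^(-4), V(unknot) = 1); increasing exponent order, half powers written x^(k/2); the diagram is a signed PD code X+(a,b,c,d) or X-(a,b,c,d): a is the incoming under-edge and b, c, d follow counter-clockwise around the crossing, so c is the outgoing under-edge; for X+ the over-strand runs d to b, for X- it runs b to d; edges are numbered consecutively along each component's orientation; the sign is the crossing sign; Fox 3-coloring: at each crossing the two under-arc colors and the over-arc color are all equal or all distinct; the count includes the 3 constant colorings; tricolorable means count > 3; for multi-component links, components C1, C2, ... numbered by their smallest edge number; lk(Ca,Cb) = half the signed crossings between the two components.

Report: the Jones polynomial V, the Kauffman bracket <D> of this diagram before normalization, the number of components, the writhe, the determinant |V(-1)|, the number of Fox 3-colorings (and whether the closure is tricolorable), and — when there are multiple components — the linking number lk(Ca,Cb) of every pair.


Jones polynomial: V(x) = x + x^3 - x^4
<D> = A^-7 - A^-3 - A^5; writhe +3
components 1, writhe +3 (11 crossings)
3-colorings: 9 of 3^11, det 3 — tricolorable
note: det 3 = |V(-1)|; divisible by 3, so tricolorable


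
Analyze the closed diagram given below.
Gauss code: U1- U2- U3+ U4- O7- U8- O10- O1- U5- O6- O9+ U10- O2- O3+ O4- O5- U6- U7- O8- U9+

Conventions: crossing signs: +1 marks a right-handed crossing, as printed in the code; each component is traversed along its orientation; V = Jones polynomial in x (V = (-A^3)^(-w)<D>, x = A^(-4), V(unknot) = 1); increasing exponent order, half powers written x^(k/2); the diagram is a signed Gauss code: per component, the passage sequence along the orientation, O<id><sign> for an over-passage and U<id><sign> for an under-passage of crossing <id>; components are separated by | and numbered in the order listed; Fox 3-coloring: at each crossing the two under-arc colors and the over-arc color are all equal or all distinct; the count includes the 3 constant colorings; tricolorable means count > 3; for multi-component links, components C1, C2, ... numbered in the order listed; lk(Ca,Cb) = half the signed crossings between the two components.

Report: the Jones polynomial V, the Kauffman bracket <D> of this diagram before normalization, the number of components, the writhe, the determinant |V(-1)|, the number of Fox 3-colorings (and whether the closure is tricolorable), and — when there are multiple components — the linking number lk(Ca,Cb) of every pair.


Jones polynomial: V(x) = x^-8 - 2x^-7 + x^-6 - 2x^-5 + 2x^-4 + x^-2
<D> = A^-10 + 2A^-2 - 2A^2 + A^6 - 2A^10 + A^14; writhe -6
components 1, writhe -6 (10 crossings)
3-colorings: 27 of 3^10, det 9 — tricolorable
note: |V(-1)| = 9: so tricolorable, since 3 divides 9


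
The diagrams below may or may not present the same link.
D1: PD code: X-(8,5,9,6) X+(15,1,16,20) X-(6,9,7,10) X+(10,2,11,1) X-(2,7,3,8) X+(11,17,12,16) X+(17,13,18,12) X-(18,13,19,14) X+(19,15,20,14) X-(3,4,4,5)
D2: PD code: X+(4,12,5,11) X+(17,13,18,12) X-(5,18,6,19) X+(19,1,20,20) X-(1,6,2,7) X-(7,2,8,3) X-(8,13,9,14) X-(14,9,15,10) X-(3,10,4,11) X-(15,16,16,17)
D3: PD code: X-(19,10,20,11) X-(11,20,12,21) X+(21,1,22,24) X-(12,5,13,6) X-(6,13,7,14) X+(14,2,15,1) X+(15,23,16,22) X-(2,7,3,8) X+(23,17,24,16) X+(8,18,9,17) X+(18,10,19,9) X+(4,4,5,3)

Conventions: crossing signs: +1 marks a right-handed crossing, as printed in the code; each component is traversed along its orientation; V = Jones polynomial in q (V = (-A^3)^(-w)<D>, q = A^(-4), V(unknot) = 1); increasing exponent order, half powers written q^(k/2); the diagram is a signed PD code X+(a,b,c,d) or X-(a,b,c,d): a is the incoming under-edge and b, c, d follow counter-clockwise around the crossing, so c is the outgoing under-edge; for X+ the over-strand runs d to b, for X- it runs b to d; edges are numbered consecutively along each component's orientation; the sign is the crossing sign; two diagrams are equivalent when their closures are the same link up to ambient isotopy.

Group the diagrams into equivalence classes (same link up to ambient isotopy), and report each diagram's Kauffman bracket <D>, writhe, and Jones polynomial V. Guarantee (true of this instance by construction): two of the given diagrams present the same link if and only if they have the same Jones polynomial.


classes: {D1, D3} | {D2}
V(D1) = -q^-3 + q^-2 - q^-1 + 3 - q + q^2 - q^3  [10 crossings, <D> = -A^-12 + A^-8 - A^-4 + 3 - A^4 + A^8 - A^12, w = 0]
D2 (bracket A^-8 + 1 - A^4; 10 crossings at w = -4): V = -q^-4 + q^-3 + q^-1
D3 (bracket -A^-6 + A^-2 - A^2 + 3A^6 - A^10 + A^14 - A^18; 12 crossings at w = +2): V = -q^-3 + q^-2 - q^-1 + 3 - q + q^2 - q^3
note: V(q) takes 2 values over 3 diagrams, fixing the grouping


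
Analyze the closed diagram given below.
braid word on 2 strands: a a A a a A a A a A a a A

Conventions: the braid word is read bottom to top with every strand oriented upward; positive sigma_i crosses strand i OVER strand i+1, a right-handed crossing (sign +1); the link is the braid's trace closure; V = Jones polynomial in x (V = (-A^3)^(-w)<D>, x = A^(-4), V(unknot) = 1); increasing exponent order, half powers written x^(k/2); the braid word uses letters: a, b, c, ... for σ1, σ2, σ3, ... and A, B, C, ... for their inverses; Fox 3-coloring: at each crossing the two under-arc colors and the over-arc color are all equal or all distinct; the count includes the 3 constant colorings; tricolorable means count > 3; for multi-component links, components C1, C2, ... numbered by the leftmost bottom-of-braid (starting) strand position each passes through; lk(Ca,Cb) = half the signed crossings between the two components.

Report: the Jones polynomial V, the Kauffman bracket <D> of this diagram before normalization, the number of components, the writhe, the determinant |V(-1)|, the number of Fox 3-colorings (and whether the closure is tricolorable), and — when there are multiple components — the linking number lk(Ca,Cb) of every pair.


V(x) = x + x^3 - x^4
bracket: A^-7 - A^-3 - A^5, w = +3
1 component, writhe +3, over 13 crossings
det 3, colorings 9 of 3^13 — tricolorable
observation: det 3 = |V(-1)|; divisible by 3, so tricolorable


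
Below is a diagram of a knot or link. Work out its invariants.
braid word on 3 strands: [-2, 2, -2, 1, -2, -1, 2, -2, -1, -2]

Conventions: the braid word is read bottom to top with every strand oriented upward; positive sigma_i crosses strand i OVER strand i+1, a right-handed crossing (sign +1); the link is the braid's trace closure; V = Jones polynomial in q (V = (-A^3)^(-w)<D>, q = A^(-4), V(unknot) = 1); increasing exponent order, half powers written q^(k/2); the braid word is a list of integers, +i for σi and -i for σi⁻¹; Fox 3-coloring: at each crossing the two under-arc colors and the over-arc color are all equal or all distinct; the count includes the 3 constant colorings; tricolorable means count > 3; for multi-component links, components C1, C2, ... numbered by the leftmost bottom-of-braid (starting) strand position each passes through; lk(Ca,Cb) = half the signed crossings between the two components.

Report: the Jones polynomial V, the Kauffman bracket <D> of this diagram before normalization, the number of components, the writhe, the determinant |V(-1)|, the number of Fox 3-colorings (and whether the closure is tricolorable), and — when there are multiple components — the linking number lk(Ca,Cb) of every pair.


Jones polynomial: V(q) = -q^-6 + q^-5 - q^-4 + 2q^-3 - q^-2 + q^-1
<D> = A^-8 - A^-4 + 2 - A^4 + A^8 - A^12; writhe -4
components 1, writhe -4 (10 crossings)
3-colorings: 3 of 3^10, det 7 — not tricolorable
note: w = -4 shifts under R1 moves; the (-A^3)^(4) factor cancels that in V


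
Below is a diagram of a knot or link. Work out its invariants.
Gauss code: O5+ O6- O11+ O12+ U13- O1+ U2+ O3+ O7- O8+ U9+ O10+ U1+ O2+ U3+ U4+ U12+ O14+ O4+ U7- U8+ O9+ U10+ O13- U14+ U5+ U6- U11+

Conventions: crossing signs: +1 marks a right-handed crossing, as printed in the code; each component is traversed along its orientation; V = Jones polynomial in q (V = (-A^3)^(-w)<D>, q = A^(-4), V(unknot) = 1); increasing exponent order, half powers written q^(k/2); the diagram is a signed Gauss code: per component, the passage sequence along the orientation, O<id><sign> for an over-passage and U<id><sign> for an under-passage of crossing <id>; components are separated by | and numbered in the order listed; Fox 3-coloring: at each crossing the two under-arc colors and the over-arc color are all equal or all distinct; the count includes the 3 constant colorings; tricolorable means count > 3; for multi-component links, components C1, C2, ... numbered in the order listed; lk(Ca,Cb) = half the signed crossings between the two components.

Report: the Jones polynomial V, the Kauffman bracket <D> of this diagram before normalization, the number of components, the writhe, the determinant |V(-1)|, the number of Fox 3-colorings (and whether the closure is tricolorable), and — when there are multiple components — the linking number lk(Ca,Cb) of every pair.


V = q^2 - q^3 + 3q^4 - 3q^5 + 3q^6 - 3q^7 + 2q^8 - q^9
<D> = -A^-12 + 2A^-8 - 3A^-4 + 3 - 3A^4 + 3A^8 - A^12 + A^16 (w = +8)
1 component over 14 crossings, w = +8
3 Fox colorings among 3^14, |V(-1)| = 17: not tricolorable
why: det 17 = |V(-1)|; not divisible by 3, so not tricolorable


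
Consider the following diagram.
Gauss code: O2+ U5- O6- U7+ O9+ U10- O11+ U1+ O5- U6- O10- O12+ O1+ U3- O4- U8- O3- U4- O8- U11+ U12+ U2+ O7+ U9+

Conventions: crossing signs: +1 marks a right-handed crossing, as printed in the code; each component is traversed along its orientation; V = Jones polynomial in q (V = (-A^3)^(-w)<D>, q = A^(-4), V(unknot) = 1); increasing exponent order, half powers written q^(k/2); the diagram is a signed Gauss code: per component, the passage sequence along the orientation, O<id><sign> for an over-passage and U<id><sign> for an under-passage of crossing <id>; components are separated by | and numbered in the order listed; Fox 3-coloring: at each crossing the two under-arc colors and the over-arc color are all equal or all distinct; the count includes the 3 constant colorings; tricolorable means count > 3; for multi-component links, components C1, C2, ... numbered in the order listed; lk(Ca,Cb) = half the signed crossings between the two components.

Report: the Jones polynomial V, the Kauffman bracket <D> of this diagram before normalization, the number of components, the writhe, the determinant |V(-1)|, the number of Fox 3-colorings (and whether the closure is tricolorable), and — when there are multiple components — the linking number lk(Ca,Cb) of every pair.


Jones polynomial: V(q) = -q^-4 + q^-3 + q^-1
<D> = A^4 + A^12 - A^16; writhe 0
components 1, writhe 0 (12 crossings)
3-colorings: 9 of 3^12, det 3 — tricolorable
note: det 3 = |V(-1)|; divisible by 3, so tricolorable


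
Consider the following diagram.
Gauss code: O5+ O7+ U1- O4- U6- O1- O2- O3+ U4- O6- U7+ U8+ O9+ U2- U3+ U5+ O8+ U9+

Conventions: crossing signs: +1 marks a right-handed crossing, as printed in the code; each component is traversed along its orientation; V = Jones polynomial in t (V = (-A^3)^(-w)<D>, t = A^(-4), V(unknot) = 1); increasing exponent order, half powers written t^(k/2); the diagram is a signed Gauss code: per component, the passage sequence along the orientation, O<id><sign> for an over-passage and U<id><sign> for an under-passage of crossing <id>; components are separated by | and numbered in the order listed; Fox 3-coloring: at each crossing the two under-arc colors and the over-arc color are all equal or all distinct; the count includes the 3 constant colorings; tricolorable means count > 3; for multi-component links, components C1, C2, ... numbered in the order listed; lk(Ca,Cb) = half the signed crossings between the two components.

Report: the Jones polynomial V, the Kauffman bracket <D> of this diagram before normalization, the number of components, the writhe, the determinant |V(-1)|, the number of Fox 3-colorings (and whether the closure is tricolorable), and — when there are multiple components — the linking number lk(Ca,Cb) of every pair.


V = -t^-3 + t^-2 - t^-1 + 3 - t + t^2 - t^3
<D> = A^-9 - A^-5 + A^-1 - 3A^3 + A^7 - A^11 + A^15 (w = +1)
1 component over 9 crossings, w = +1
27 Fox colorings among 3^9, |V(-1)| = 9: tricolorable
why: det 9 = |V(-1)|; divisible by 3, so tricolorable


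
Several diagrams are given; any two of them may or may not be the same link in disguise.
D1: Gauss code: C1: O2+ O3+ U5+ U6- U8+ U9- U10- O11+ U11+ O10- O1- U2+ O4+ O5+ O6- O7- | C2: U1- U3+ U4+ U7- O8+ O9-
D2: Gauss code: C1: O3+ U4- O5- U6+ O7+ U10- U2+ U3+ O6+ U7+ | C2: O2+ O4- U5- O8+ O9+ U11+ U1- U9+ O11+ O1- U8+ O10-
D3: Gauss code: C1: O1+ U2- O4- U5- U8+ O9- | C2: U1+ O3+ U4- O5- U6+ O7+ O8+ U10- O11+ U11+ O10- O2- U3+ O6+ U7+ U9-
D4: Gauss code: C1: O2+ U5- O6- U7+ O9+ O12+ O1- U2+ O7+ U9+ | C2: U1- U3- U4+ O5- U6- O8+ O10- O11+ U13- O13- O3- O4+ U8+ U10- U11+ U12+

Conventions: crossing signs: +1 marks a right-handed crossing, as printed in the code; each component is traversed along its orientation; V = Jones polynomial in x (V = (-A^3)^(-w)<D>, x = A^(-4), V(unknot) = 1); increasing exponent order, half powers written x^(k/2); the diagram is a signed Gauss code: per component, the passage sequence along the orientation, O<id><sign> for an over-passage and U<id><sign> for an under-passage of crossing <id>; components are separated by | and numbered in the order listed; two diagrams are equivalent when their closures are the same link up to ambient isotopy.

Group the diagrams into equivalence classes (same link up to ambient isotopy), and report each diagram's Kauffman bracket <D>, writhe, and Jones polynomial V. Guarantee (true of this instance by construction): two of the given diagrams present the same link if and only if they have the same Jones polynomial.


grouping into links: {D1} | {D2, D3, D4}
V(D1) = -x^(-1/2) - x^(1/2)  (w +1, c 11, <D> = A + A^5)
D2 (bracket -A^-5 + A^-1 - A^3 + 2A^7 + A^15; 11 crossings at w = +3): V = -x^(-3/2) - 2x^(1/2) + x^(3/2) - x^(5/2) + x^(7/2)
V(D3) = -x^(-3/2) - 2x^(1/2) + x^(3/2) - x^(5/2) + x^(7/2)  (w +1, c 11, <D> = -A^-11 + A^-7 - A^-3 + 2A + A^9)
V(D4) = -x^(-3/2) - 2x^(1/2) + x^(3/2) - x^(5/2) + x^(7/2)  [13 crossings, <D> = -A^-11 + A^-7 - A^-3 + 2A + A^9, w = +1]
why: 2 values of V(x) split the 4 diagrams


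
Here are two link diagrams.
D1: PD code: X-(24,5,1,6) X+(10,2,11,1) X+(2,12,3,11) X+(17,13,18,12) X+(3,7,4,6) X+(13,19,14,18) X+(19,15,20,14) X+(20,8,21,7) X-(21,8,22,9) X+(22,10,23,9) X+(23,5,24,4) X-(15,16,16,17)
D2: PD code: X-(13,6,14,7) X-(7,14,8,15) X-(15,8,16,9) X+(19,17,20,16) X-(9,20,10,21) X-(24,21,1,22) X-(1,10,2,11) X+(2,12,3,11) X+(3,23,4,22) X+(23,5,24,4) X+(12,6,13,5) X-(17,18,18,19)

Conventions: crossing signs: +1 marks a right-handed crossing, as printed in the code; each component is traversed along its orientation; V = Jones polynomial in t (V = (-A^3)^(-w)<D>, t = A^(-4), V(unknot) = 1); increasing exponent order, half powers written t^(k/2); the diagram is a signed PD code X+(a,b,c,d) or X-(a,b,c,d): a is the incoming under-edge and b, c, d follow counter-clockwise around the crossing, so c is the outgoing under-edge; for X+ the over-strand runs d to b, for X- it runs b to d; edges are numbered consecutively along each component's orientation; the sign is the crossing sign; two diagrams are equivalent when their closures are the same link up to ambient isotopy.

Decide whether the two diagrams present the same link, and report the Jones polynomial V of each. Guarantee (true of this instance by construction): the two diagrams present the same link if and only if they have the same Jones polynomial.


equivalent: no
V(D1) = t^2 + 2t^4 - 2t^5 + t^6 - 2t^7 + t^8  (w +6, c 12, <D> = A^-14 - 2A^-10 + A^-6 - 2A^-2 + 2A^2 + A^10)
V(D2) = -t^-4 + t^-3 + t^-1  (w -2, c 12, <D> = A^-2 + A^6 - A^10)
why: comparing 2 Jones polynomials yields 2 groups


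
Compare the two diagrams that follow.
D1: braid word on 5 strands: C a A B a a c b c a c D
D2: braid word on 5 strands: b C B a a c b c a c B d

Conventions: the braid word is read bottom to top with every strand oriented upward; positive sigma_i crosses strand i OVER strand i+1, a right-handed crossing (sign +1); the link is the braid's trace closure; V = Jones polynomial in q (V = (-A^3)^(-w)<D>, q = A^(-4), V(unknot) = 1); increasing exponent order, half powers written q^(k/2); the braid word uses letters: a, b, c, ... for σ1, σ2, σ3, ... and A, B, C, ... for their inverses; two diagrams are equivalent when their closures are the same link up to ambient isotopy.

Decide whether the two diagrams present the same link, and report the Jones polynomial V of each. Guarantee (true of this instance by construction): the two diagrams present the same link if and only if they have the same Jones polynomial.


same link: yes
V(D1) = q - q^2 + 2q^3 - q^4 + q^5 - q^6  [12 crossings, <D> = -A^-12 + A^-8 - A^-4 + 2 - A^4 + A^8, w = +4]
D2 (bracket -A^-6 + A^-2 - A^2 + 2A^6 - A^10 + A^14; 12 crossings at w = +6): V = q - q^2 + 2q^3 - q^4 + q^5 - q^6
note: all 2 diagrams share one V(q), hence one class


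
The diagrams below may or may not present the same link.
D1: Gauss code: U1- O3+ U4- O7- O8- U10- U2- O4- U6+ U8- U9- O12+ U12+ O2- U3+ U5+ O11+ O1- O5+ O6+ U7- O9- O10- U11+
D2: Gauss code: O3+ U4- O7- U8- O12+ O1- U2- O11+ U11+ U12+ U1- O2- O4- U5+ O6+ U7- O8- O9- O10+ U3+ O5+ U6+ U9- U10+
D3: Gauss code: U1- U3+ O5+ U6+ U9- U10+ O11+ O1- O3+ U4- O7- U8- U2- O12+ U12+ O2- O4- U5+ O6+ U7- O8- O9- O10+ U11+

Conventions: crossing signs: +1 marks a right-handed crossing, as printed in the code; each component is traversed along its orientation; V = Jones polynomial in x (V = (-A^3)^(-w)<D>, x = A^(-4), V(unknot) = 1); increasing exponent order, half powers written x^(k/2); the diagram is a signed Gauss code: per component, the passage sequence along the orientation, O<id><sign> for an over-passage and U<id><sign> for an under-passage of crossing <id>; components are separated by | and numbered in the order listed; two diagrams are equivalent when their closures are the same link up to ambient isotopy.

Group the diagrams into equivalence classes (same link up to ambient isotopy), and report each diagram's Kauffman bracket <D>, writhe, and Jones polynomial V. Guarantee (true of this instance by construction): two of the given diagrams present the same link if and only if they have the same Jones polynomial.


classes: {D1} | {D2, D3}
V(D1) = -x^-6 + x^-5 - x^-4 + 2x^-3 - x^-2 + x^-1  [12 crossings, <D> = A^-2 - A^2 + 2A^6 - A^10 + A^14 - A^18, w = -2]
V(D2) = -x^-3 + 2x^-2 - 2x^-1 + 3 - 2x + 2x^2 - x^3  (w 0, c 12, <D> = -A^-12 + 2A^-8 - 2A^-4 + 3 - 2A^4 + 2A^8 - A^12)
V(D3) = -x^-3 + 2x^-2 - 2x^-1 + 3 - 2x + 2x^2 - x^3  [12 crossings, <D> = -A^-12 + 2A^-8 - 2A^-4 + 3 - 2A^4 + 2A^8 - A^12, w = 0]
note: V(x) takes 2 values over 3 diagrams, fixing the grouping


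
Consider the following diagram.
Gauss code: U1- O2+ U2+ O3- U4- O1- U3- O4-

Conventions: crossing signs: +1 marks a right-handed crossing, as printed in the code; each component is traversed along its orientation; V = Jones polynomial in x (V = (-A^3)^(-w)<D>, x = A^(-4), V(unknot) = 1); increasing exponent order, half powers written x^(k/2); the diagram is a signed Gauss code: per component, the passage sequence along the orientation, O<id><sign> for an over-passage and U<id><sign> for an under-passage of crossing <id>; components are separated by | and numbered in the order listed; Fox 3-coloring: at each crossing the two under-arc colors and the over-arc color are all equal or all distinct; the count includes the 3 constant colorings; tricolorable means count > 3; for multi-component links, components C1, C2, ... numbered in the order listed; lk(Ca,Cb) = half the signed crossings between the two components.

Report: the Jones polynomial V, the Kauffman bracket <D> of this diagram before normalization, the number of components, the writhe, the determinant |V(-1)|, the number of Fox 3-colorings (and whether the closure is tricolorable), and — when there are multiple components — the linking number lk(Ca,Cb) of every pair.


V(x) = -x^-4 + x^-3 + x^-1
bracket: A^-2 + A^6 - A^10, w = -2
1 component, writhe -2, over 4 crossings
det 3, colorings 9 of 3^4 — tricolorable
observation: the span of V is 3, forcing >= 3 crossings in any diagram


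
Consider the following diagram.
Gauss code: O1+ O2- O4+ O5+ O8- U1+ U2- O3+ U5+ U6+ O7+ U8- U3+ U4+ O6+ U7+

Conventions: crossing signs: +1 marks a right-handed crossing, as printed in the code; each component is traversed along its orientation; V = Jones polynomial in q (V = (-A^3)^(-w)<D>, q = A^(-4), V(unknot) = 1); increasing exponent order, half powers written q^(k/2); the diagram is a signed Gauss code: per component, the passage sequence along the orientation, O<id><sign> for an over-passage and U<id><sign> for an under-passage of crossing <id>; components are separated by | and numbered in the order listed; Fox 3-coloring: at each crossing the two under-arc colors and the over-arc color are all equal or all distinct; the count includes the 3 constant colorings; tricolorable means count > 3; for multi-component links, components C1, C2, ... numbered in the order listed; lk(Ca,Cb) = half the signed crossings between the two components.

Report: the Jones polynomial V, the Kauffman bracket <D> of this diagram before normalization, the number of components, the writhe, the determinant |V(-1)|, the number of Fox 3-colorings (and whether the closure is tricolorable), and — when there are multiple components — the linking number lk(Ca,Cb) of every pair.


V(q) = q + q^3 - q^4
bracket: -A^-4 + 1 + A^8, w = +4
1 component, writhe +4, over 8 crossings
det 3, colorings 9 of 3^8 — tricolorable
observation: det 3 = |V(-1)|; divisible by 3, so tricolorable


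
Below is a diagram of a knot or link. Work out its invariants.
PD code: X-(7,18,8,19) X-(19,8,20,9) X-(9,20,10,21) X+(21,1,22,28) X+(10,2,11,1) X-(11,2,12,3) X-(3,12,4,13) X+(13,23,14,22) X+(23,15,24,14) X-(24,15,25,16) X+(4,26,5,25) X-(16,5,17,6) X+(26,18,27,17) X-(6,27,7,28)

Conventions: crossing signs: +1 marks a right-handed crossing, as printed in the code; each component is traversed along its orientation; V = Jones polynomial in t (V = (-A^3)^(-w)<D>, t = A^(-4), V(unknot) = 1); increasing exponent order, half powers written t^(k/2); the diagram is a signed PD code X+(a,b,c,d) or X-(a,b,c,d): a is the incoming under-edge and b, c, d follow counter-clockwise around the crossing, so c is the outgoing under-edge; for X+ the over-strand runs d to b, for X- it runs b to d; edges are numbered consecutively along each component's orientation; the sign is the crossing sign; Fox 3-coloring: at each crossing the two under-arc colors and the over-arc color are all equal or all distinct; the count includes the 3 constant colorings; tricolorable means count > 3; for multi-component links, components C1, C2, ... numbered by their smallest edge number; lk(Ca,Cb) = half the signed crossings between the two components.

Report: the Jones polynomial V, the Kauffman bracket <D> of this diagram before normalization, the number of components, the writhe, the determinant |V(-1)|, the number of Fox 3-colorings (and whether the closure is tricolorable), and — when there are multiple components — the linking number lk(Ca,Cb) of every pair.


V(t) = -t^-6 + 2t^-5 - 4t^-4 + 5t^-3 - 4t^-2 + 5t^-1 - 3 + 2t - t^2
bracket: -A^-14 + 2A^-10 - 3A^-6 + 5A^-2 - 4A^2 + 5A^6 - 4A^10 + 2A^14 - A^18, w = -2
1 component, writhe -2, over 14 crossings
det 27, colorings 9 of 3^14 — tricolorable
observation: the span of V is 8, forcing >= 8 crossings in any diagram
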